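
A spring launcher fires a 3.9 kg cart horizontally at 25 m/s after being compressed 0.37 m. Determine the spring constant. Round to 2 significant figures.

Energy stored in the spring equals the launch KE: ½kx² = ½mv²
k = mv²/x² = (3.9)(25)²/(0.37)² = 17805 N/m

k = 18000 N/m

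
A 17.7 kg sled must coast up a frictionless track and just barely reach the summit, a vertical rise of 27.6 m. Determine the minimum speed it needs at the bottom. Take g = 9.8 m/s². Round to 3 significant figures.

v = 23.3 m/s

At the top it is momentarily at rest, so all KE converts to PE: ½mv² = mgh
v = √(2gh) = √(2 × 9.8 × 27.6) = 23.26 m/s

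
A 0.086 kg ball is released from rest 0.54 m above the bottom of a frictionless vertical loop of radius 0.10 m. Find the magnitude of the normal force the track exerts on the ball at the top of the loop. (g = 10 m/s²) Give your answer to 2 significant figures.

N = 5.0 N

Energy from release to top (height 2r): mgh = ½mv_top² + mg(2r)
v_top² = 2g(h − 2r) = 2(10)(0.54 − 0.2000) = 6.8000 m²/s²
At the top, both N and weight point toward the centre: N + mg = mv_top²/r
N = m(v_top²/r − g) = 0.086(6.8000/0.10 − 10) = 4.988 N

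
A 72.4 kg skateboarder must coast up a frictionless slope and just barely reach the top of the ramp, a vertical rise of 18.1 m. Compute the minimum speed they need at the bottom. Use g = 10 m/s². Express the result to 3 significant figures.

v = 19.0 m/s

At the top they are momentarily at rest, so all KE converts to PE: ½mv² = mgh
v = √(2gh) = √(2 × 10 × 18.1) = 19.03 m/s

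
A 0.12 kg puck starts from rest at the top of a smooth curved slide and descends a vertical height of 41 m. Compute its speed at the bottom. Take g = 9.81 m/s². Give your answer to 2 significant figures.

Equating total energy at the two states: mgh = ½mv²
The mass cancels from both sides.
v = √(2gh) = √(2 × 9.81 × 41) = √804.42 = 28.36 m/s

v = 28 m/s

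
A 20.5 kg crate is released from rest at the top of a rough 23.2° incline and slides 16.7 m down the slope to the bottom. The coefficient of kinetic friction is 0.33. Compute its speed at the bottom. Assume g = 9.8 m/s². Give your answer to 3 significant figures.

Energy: mgh = ½mv² + W_f, with h = L sinθ and W_f = μ_k (mg cosθ) L
mgh = mgL sinθ = (20.5)(9.8)(16.7)sin23.2° = 1321.7 J
W_f = μ_k mg cosθ · L = (0.33)(20.5)(9.8)cos23.2°·16.7 = 1018 J
½mv² = 1321.7 − 1018 = 304.06 J
v = √(2 × 304.06/20.5) = 5.446 m/s

v = 5.45 m/s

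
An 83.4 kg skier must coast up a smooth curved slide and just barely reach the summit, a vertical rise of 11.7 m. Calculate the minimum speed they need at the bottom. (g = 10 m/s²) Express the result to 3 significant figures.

At the top they are momentarily at rest, so all KE converts to PE: ½mv² = mgh
v = √(2gh) = √(2 × 10 × 11.7) = 15.30 m/s

v = 15.3 m/s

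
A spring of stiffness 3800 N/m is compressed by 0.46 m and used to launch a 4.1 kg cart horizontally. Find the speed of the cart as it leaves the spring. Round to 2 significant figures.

v = 14 m/s

Spring PE converts entirely to kinetic energy: ½kx² = ½mv²
v = x√(k/m) = 0.46 × √(3800/4.1) = 14.00 m/s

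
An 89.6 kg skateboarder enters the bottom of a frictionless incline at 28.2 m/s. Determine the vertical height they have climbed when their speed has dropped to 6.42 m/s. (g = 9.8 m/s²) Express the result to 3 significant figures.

h = 38.5 m

Energy balance between the two points: ½mv₁² = ½mv₂² + mgh
h = (v₁² − v₂²)/(2g) = (28.2² − 6.42²)/(2 × 9.8) = 38.47 m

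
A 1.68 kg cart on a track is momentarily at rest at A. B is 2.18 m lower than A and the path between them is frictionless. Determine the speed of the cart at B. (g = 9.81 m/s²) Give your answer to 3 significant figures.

v = 6.54 m/s

Equating total energy at the two states: mgh = ½mv²
v = √(2gh) = √(2 × 9.81 × 2.18) = √42.772 = 6.540 m/s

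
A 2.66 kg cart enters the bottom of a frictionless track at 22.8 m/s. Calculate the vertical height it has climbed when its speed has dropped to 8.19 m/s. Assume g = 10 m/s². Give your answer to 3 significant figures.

Energy balance between the two points: ½mv₁² = ½mv₂² + mgh
h = (v₁² − v₂²)/(2g) = (22.8² − 8.19²)/(2 × 10) = 22.64 m

h = 22.6 m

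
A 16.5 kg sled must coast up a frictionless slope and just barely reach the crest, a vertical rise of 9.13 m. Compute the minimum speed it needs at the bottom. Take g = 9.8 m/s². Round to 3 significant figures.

v = 13.4 m/s

At the top it is momentarily at rest, so all KE converts to PE: ½mv² = mgh
v = √(2gh) = √(2 × 9.8 × 9.13) = 13.38 m/s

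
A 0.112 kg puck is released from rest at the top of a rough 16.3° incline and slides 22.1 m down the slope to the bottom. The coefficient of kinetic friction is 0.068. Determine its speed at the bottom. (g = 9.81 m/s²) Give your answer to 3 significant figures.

Energy: mgh = ½mv² + W_f, with h = L sinθ and W_f = μ_k (mg cosθ) L
mgh = mgL sinθ = (0.112)(9.81)(22.1)sin16.3° = 6.8151 J
W_f = μ_k mg cosθ · L = (0.068)(0.112)(9.81)cos16.3°·22.1 = 1.585 J
½mv² = 6.8151 − 1.585 = 5.2303 J
v = √(2 × 5.2303/0.112) = 9.664 m/s

v = 9.66 m/s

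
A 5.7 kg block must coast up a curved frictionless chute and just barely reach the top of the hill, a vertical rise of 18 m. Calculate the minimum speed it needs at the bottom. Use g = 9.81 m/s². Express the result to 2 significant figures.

At the top it is momentarily at rest, so all KE converts to PE: ½mv² = mgh
v = √(2gh) = √(2 × 9.81 × 18) = 18.79 m/s

v = 19 m/s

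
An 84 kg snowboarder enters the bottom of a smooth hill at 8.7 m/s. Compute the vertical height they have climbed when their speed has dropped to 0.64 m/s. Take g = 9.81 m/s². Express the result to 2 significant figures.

h = 3.8 m

Energy balance between the two points: ½mv₁² = ½mv₂² + mgh
h = (v₁² − v₂²)/(2g) = (8.7² − 0.64²)/(2 × 9.81) = 3.837 m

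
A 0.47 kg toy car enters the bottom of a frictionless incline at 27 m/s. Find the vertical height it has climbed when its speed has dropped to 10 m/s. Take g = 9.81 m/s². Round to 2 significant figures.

h = 32 m

Conservation of energy: ½mv₁² = ½mv₂² + mgh
h = (v₁² − v₂²)/(2g) = (27² − 10²)/(2 × 9.81) = 32.06 m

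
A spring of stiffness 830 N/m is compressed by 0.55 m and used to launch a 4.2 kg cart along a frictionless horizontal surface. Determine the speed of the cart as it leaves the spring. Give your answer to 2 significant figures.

Conservation of energy: ½kx² = ½mv²
v = x√(k/m) = 0.55 × √(830/4.2) = 7.732 m/s

v = 7.7 m/s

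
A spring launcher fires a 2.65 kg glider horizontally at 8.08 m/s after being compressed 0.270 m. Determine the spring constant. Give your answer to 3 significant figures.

k = 2370 N/m

½kx² = ½mv²
k = mv²/x² = (2.65)(8.08)²/(0.270)² = 2373 N/m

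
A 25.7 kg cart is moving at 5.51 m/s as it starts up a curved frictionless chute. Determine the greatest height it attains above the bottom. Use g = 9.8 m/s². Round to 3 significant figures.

h = 1.55 m

Setting KE at the bottom equal to PE gained: ½mv² = mgh
h = v²/(2g) = 5.51²/(2 × 9.8) = 1.549 m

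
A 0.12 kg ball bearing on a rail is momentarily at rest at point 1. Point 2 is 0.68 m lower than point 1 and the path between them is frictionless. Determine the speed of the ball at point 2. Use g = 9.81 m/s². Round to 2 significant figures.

v = 3.7 m/s

Energy conservation between the two points: mgh = ½mv²
v = √(2gh) = √(2 × 9.81 × 0.68) = √13.342 = 3.653 m/s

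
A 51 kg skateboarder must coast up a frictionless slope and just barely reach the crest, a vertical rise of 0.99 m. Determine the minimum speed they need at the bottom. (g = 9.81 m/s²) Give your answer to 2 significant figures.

At the top they are momentarily at rest, so all KE converts to PE: ½mv² = mgh
v = √(2gh) = √(2 × 9.81 × 0.99) = 4.407 m/s

v = 4.4 m/s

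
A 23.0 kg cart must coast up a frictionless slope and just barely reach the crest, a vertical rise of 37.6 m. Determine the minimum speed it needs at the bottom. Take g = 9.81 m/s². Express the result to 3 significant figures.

v = 27.2 m/s

At the top it is momentarily at rest, so all KE converts to PE: ½mv² = mgh
v = √(2gh) = √(2 × 9.81 × 37.6) = 27.16 m/s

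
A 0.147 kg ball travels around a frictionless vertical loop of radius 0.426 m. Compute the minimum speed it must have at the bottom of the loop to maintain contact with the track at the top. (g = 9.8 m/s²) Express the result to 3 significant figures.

v = 4.57 m/s

At the top: mg = mv_top²/r ⇒ v_top² = gr = 4.175 m²/s²
Energy from bottom to top (height 2r): ½mv_bot² = ½mv_top² + mg(2r)
v_bot² = gr + 4gr = 5gr = 20.87
v_bot = √(5gr) = 4.569 m/s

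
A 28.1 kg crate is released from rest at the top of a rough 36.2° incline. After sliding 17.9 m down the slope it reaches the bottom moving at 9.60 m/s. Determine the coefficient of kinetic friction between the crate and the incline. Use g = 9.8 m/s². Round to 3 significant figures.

The energy dissipated by friction is the PE lost minus the KE gained:
mgL sinθ = 2911.3 J; ½mv² = 1294.8 J
W_f = 2911.3 − 1294.8 = 1616 J
μ_k = W_f/(mg cosθ · L) = 1616/(222.2 × 17.9) = 0.4064

μ_k = 0.406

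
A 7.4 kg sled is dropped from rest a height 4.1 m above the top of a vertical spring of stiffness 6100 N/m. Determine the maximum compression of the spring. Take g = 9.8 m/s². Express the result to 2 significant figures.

x = 0.32 m

Let x be the compression. The total drop is H + x, and the sled is instantaneously at rest at max compression, so energy conservation gives:
mg(H + x) = ½kx²
½(6100)x² − (7.4)(9.8)x − (7.4)(9.8)(4.1) = 0
3050x² − 72.52x − 297.3 = 0
x = [72.52 + √(5259 + 3.6275e+06)]/(2 × 3050) = 0.3243 m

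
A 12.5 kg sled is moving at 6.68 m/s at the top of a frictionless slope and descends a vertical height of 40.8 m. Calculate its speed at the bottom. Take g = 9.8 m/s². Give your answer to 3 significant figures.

v = 29.1 m/s

Energy conservation between the two points: ½mv₀² + mgh = ½mv²
The mass cancels from both sides.
v² = v₀² + 2gh = (6.68)² + 2(9.8)(40.8) = 844.30
v = √844.30 = 29.06 m/s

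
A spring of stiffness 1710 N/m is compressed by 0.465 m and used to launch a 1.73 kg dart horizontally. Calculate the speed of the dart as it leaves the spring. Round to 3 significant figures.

v = 14.6 m/s

The dart leaves the spring when the spring is at natural length, so ½kx² = ½mv²
v = x√(k/m) = 0.465 × √(1710/1.73) = 14.62 m/s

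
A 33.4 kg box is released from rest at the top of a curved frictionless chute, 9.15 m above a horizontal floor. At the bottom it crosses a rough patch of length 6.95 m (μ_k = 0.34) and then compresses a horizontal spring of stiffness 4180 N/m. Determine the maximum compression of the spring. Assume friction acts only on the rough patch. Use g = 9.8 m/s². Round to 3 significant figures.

x = 1.03 m

Initial energy: E₁ = mgh = (33.4)(9.8)(9.15) = 2995.0 J
Friction removes W_f = μ_k mg d = (0.34)(33.4)(9.8)(6.95) = 773.5 J
Energy reaching the spring: E = 2995.0 − 773.5 = 2221.5 J
At max compression ½kx² = E ⇒ x = √(2E/k) = √(2 × 2221.5/4180) = 1.031 m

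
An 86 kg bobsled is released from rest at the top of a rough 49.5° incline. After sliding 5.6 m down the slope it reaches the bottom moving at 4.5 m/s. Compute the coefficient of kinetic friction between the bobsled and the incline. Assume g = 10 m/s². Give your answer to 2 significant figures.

The energy dissipated by friction is the PE lost minus the KE gained:
mgL sinθ = 3662.1 J; ½mv² = 870.75 J
W_f = 3662.1 − 870.75 = 2791 J
μ_k = W_f/(mg cosθ · L) = 2791/(558.5 × 5.6) = 0.8925

μ_k = 0.89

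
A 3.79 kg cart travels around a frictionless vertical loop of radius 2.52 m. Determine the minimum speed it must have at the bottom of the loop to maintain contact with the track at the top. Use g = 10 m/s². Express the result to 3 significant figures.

At the top: mg = mv_top²/r ⇒ v_top² = gr = 25.20 m²/s²
Energy from bottom to top (height 2r): ½mv_bot² = ½mv_top² + mg(2r)
v_bot² = gr + 4gr = 5gr = 126.0
v_bot = √(5gr) = 11.22 m/s

v = 11.2 m/s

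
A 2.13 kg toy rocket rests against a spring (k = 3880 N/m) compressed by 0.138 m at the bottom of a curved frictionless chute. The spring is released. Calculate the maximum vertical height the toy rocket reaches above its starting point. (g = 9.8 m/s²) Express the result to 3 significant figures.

h = 1.77 m

Energy conservation from release to the highest point: ½kx² = mgh
h = kx²/(2mg) = (3880)(0.138)²/(2 × 2.13 × 9.8) = 1.770 m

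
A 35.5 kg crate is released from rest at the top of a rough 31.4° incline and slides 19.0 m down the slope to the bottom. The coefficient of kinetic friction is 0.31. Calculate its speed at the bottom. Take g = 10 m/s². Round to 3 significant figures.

Energy: mgh = ½mv² + W_f, with h = L sinθ and W_f = μ_k (mg cosθ) L
mgh = mgL sinθ = (35.5)(10)(19.0)sin31.4° = 3514.2 J
W_f = μ_k mg cosθ · L = (0.31)(35.5)(10)cos31.4°·19.0 = 1785 J
½mv² = 3514.2 − 1785 = 1729.5 J
v = √(2 × 1729.5/35.5) = 9.871 m/s

v = 9.87 m/s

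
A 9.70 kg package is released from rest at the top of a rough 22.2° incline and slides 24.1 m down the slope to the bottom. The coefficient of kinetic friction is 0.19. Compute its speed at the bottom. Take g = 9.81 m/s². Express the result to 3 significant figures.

Taking the bottom as reference, mgh = ½mv² + μ_k N L with h = L sinθ, N = mg cosθ:
mgh = mgL sinθ = (9.70)(9.81)(24.1)sin22.2° = 866.50 J
W_f = μ_k mg cosθ · L = (0.19)(9.70)(9.81)cos22.2°·24.1 = 403.4 J
½mv² = 866.50 − 403.4 = 463.07 J
v = √(2 × 463.07/9.70) = 9.771 m/s

v = 9.77 m/s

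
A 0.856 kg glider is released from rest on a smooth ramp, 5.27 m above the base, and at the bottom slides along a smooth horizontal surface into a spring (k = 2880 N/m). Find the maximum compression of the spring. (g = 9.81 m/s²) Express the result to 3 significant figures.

x = 0.175 m

Energy conservation (no friction) from release to max compression: mgh = ½kx²
x = √(2mgh/k) = √(2 × 0.856 × 9.81 × 5.27 / 2880) = 0.1753 m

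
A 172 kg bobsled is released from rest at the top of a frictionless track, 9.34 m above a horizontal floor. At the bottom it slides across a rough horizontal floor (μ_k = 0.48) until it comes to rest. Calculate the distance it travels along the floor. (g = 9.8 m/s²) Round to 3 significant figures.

Energy at the top = energy at the end + work done against friction:
At rest all PE has been dissipated by friction: mgh = μ_k m g d
d = h/μ_k = 9.34/0.48 = 19.46 m

d = 19.5 m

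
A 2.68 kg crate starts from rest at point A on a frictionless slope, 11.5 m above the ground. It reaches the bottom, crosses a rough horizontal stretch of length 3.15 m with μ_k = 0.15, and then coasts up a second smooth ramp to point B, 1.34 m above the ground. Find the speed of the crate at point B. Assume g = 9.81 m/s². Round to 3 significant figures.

v = 13.8 m/s

Energy at A: mgh₁ = (2.68)(9.81)(11.5) = 302.34 J
Friction loss: W_f = μ_k mg d = 12.42 J
At B: ½mv² + mgh₂ = mgh₁ − W_f
½mv² = 302.34 − 12.42 − 35.230 = 254.69 J
v = √(2 × 254.69/2.68) = 13.79 m/s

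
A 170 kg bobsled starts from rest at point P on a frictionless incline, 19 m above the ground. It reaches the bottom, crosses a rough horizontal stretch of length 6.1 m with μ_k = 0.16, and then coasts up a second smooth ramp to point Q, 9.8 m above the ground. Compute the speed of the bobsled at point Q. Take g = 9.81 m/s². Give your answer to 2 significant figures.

Energy at P: mgh₁ = (170)(9.81)(19) = 31686 J
Friction loss: W_f = μ_k mg d = 1628 J
At Q: ½mv² + mgh₂ = mgh₁ − W_f
½mv² = 31686 − 1628 − 16343 = 13715 J
v = √(2 × 13715/170) = 12.70 m/s

v = 13 m/s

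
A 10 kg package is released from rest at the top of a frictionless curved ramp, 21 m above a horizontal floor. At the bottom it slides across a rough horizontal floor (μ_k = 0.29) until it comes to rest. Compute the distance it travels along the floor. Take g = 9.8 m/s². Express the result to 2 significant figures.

Energy at the top = energy at the end + work done against friction:
At rest all PE has been dissipated by friction: mgh = μ_k m g d
d = h/μ_k = 21/0.29 = 72.41 m

d = 72 m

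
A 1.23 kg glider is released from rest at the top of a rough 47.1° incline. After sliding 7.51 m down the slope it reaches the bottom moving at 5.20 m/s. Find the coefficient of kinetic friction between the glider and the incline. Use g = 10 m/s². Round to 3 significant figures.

μ_k = 0.812

The energy dissipated by friction is the PE lost minus the KE gained:
mgL sinθ = 67.667 J; ½mv² = 16.630 J
W_f = 67.667 − 16.630 = 51.04 J
μ_k = W_f/(mg cosθ · L) = 51.04/(8.373 × 7.51) = 0.8117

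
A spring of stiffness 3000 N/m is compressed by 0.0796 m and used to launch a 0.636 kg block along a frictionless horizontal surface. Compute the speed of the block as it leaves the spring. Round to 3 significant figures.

Spring PE converts entirely to kinetic energy: ½kx² = ½mv²
v = x√(k/m) = 0.0796 × √(3000/0.636) = 5.467 m/s

v = 5.47 m/s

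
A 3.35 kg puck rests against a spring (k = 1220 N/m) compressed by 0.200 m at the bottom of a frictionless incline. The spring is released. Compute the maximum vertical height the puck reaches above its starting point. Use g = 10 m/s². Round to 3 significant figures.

Energy conservation from release to the highest point: ½kx² = mgh
h = kx²/(2mg) = (1220)(0.200)²/(2 × 3.35 × 10) = 0.7284 m

h = 0.728 m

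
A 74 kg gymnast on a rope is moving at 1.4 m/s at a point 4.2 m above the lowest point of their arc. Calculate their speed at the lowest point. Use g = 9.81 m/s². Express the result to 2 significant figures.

By conservation of mechanical energy, ½mv₀² + mgh = ½mv²
v² = v₀² + 2gh = (1.4)² + 2(9.81)(4.2) = 84.364
v = √84.364 = 9.185 m/s

v = 9.2 m/s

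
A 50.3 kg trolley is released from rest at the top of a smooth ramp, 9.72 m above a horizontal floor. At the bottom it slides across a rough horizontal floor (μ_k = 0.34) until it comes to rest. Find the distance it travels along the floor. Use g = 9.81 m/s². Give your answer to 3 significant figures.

Energy bookkeeping (friction removes W_f = μ_k N d):
At rest all PE has been dissipated by friction: mgh = μ_k m g d
d = h/μ_k = 9.72/0.34 = 28.59 m

d = 28.6 m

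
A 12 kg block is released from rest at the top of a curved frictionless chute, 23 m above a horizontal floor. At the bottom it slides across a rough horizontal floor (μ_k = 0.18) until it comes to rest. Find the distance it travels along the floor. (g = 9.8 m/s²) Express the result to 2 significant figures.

d = 130 m

Energy bookkeeping (friction removes W_f = μ_k N d):
At rest all PE has been dissipated by friction: mgh = μ_k m g d
d = h/μ_k = 23/0.18 = 127.8 m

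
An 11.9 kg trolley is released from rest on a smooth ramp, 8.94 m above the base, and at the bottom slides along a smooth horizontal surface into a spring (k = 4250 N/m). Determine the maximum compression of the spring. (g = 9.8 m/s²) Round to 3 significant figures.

Gravitational PE at the top equals spring PE at max compression: mgh = ½kx²
x = √(2mgh/k) = √(2 × 11.9 × 9.8 × 8.94 / 4250) = 0.7004 m

x = 0.700 m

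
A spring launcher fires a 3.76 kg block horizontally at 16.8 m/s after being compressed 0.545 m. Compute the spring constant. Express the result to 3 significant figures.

Spring PE at full compression equals KE at release: ½kx² = ½mv²
k = mv²/x² = (3.76)(16.8)²/(0.545)² = 3573 N/m

k = 3570 N/m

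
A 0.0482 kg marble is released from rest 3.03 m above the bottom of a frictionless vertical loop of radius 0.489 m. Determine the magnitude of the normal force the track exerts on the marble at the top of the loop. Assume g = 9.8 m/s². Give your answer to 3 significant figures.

Energy from release to top (height 2r): mgh = ½mv_top² + mg(2r)
v_top² = 2g(h − 2r) = 2(9.8)(3.03 − 0.9780) = 40.219 m²/s²
At the top, both N and weight point toward the centre: N + mg = mv_top²/r
N = m(v_top²/r − g) = 0.0482(40.219/0.489 − 9.8) = 3.492 N

N = 3.49 N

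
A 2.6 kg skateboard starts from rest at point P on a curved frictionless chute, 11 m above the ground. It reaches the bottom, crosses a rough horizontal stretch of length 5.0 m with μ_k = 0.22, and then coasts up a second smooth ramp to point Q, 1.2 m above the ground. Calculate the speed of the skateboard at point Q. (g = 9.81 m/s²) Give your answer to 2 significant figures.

v = 13 m/s

Energy at P: mgh₁ = (2.6)(9.81)(11) = 280.57 J
Friction loss: W_f = μ_k mg d = 28.06 J
At Q: ½mv² + mgh₂ = mgh₁ − W_f
½mv² = 280.57 − 28.06 − 30.607 = 221.90 J
v = √(2 × 221.90/2.6) = 13.06 m/s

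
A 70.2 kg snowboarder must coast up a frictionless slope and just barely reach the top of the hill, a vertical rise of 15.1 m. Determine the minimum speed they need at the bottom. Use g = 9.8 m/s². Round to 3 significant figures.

v = 17.2 m/s

At the top they are momentarily at rest, so all KE converts to PE: ½mv² = mgh
v = √(2gh) = √(2 × 9.8 × 15.1) = 17.20 m/s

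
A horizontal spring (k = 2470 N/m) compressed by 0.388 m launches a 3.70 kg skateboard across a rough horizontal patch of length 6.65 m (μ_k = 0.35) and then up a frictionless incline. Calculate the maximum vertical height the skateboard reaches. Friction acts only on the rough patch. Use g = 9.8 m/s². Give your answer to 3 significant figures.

Spring energy: E₀ = ½kx² = ½(2470)(0.388)² = 185.92 J
Friction: W_f = μ_k mg d = (0.35)(3.70)(9.8)(6.65) = 84.40 J
Energy at base of ramp: E = 185.92 − 84.40 = 101.53 J
At max height all remaining energy is PE: mgh = E ⇒ h = E/(mg) = 101.53/(3.70 × 9.8) = 2.800 m

h = 2.80 m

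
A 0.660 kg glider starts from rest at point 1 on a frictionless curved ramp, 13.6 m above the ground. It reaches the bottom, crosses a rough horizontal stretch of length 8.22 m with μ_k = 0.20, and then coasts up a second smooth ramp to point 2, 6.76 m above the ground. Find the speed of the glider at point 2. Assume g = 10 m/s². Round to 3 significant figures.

v = 10.2 m/s

Energy at 1: mgh₁ = (0.660)(10)(13.6) = 89.760 J
Friction loss: W_f = μ_k mg d = 10.85 J
At 2: ½mv² + mgh₂ = mgh₁ − W_f
½mv² = 89.760 − 10.85 − 44.616 = 34.294 J
v = √(2 × 34.294/0.660) = 10.19 m/s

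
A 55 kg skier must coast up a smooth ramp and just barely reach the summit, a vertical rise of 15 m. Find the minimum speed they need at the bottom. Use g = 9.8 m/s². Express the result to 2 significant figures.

At the top they are momentarily at rest, so all KE converts to PE: ½mv² = mgh
v = √(2gh) = √(2 × 9.8 × 15) = 17.15 m/s

v = 17 m/s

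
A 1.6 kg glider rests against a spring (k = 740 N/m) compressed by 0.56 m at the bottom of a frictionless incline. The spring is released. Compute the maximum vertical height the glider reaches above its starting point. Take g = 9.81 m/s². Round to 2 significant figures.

h = 7.4 m

At maximum height the glider is at rest, so ½kx² = mgh
h = kx²/(2mg) = (740)(0.56)²/(2 × 1.6 × 9.81) = 7.392 m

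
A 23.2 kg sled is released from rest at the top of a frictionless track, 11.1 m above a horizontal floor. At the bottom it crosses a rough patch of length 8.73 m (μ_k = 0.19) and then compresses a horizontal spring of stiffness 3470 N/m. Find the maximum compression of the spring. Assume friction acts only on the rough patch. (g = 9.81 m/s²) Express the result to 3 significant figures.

x = 1.11 m

Initial energy: E₁ = mgh = (23.2)(9.81)(11.1) = 2526.3 J
Friction removes W_f = μ_k mg d = (0.19)(23.2)(9.81)(8.73) = 377.5 J
Energy reaching the spring: E = 2526.3 − 377.5 = 2148.8 J
At max compression ½kx² = E ⇒ x = √(2E/k) = √(2 × 2148.8/3470) = 1.113 m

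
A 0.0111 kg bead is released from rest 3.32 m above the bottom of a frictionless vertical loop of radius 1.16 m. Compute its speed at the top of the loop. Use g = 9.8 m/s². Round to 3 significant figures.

v = 4.43 m/s

Energy conservation: mgh = ½mv_top² + mg(2r)
v_top² = 2g(h − 2r) = 2(9.8)(3.32 − 2.320) = 19.60
v_top = 4.427 m/s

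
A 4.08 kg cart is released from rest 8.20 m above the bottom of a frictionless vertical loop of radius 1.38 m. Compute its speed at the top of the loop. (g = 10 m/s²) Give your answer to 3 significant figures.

Energy conservation: mgh = ½mv_top² + mg(2r)
v_top² = 2g(h − 2r) = 2(10)(8.20 − 2.760) = 108.8
v_top = 10.43 m/s

v = 10.4 m/s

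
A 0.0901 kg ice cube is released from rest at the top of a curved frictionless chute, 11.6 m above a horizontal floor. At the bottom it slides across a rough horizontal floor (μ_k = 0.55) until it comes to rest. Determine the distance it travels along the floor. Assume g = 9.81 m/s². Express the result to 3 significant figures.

Applying the work–energy principle:
At rest all PE has been dissipated by friction: mgh = μ_k m g d
d = h/μ_k = 11.6/0.55 = 21.09 m

d = 21.1 m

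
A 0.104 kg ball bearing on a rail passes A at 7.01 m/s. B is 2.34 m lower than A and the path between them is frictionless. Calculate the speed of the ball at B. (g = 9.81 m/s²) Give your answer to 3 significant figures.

v = 9.75 m/s

Energy conservation between the two points: ½mv₀² + mgh = ½mv²
v² = v₀² + 2gh = (7.01)² + 2(9.81)(2.34) = 95.051
v = √95.051 = 9.749 m/s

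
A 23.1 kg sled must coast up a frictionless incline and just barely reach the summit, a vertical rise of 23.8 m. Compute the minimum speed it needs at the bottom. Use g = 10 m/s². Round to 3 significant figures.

At the top it is momentarily at rest, so all KE converts to PE: ½mv² = mgh
v = √(2gh) = √(2 × 10 × 23.8) = 21.82 m/s

v = 21.8 m/s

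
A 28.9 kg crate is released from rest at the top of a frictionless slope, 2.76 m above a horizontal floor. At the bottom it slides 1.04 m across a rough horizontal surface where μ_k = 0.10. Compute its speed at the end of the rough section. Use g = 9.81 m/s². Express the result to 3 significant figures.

v = 7.22 m/s

Energy at the top = energy at the end + work done against friction:
mgh = ½mv² + μ_k m g d
W_f = μ_k mg d = (0.10)(28.9)(9.81)(1.04) = 29.48 J
½mv² = mgh − W_f = 782.48 − 29.48 = 753.00 J
v = √(2 × 753.00/28.9) = 7.219 m/s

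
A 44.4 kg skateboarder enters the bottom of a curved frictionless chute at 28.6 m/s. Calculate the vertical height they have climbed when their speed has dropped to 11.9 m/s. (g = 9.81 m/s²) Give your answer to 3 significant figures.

Energy balance between the two points: ½mv₁² = ½mv₂² + mgh
h = (v₁² − v₂²)/(2g) = (28.6² − 11.9²)/(2 × 9.81) = 34.47 m

h = 34.5 m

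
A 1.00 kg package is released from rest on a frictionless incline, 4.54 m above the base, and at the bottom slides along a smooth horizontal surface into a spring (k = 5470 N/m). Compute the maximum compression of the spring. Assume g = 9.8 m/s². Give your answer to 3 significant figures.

At max compression the package is momentarily at rest: mgh = ½kx²
x = √(2mgh/k) = √(2 × 1.00 × 9.8 × 4.54 / 5470) = 0.1275 m

x = 0.128 m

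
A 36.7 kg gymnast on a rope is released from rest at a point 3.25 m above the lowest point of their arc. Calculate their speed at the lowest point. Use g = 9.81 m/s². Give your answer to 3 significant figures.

v = 7.99 m/s

By conservation of mechanical energy, mgh = ½mv²
v = √(2gh) = √(2 × 9.81 × 3.25) = √63.765 = 7.985 m/s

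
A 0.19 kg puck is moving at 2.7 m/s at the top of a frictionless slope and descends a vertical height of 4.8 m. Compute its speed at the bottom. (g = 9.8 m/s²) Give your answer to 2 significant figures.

By conservation of mechanical energy, ½mv₀² + mgh = ½mv²
v² = v₀² + 2gh = (2.7)² + 2(9.8)(4.8) = 101.37
v = √101.37 = 10.07 m/s

v = 10 m/s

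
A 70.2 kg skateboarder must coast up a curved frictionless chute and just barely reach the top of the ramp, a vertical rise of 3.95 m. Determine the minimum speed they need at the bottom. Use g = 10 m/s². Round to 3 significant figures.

At the top they are momentarily at rest, so all KE converts to PE: ½mv² = mgh
v = √(2gh) = √(2 × 10 × 3.95) = 8.888 m/s

v = 8.89 m/s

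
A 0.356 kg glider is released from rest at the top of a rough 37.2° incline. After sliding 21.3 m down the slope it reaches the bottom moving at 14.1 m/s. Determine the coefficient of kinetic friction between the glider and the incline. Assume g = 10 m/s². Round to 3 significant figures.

mgh = ½mv² + μ_k (mg cosθ) L, with h = L sinθ
mgL sinθ = 45.846 J; ½mv² = 35.388 J
W_f = 45.846 − 35.388 = 10.46 J
μ_k = W_f/(mg cosθ · L) = 10.46/(2.836 × 21.3) = 0.1731

μ_k = 0.173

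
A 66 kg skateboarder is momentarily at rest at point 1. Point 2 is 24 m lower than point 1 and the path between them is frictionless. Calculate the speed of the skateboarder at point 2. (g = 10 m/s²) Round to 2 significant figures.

v = 22 m/s

Equating total energy at the two states: mgh = ½mv²
v = √(2gh) = √(2 × 10 × 24) = √480.00 = 21.91 m/s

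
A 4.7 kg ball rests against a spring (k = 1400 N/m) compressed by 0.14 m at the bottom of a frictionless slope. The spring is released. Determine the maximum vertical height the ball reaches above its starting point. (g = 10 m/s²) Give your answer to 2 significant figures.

Energy conservation from release to the highest point: ½kx² = mgh
h = kx²/(2mg) = (1400)(0.14)²/(2 × 4.7 × 10) = 0.2919 m

h = 0.29 m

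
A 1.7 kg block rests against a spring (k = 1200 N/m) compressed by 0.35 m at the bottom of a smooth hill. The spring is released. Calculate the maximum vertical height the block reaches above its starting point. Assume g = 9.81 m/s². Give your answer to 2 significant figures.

All spring PE becomes gravitational PE at the highest point: ½kx² = mgh
h = kx²/(2mg) = (1200)(0.35)²/(2 × 1.7 × 9.81) = 4.407 m

h = 4.4 m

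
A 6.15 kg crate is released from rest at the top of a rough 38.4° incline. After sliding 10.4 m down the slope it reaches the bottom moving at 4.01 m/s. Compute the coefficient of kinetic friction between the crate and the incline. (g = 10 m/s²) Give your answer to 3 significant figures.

μ_k = 0.694

The energy dissipated by friction is the PE lost minus the KE gained:
mgL sinθ = 397.29 J; ½mv² = 49.446 J
W_f = 397.29 − 49.446 = 347.8 J
μ_k = W_f/(mg cosθ · L) = 347.8/(48.20 × 10.4) = 0.6939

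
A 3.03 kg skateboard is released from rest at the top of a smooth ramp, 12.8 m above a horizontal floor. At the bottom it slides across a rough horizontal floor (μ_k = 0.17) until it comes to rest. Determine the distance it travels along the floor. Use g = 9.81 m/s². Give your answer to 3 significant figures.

d = 75.3 m

Energy bookkeeping (friction removes W_f = μ_k N d):
At rest all PE has been dissipated by friction: mgh = μ_k m g d
d = h/μ_k = 12.8/0.17 = 75.29 m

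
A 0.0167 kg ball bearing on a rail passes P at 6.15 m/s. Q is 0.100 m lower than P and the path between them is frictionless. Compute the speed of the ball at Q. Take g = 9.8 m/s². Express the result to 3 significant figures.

v = 6.31 m/s

Mechanical energy is conserved (no friction): ½mv₀² + mgh = ½mv²
v² = v₀² + 2gh = (6.15)² + 2(9.8)(0.100) = 39.783
v = √39.783 = 6.307 m/s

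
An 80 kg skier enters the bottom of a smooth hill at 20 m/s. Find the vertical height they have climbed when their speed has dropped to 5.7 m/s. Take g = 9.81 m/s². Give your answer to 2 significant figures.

h = 19 m

Energy balance between the two points: ½mv₁² = ½mv₂² + mgh
h = (v₁² − v₂²)/(2g) = (20² − 5.7²)/(2 × 9.81) = 18.73 m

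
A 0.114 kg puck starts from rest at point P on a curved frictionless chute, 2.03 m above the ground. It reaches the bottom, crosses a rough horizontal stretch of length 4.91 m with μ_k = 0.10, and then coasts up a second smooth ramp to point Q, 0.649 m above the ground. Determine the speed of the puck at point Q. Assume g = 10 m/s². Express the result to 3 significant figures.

v = 4.22 m/s

Energy at P: mgh₁ = (0.114)(10)(2.03) = 2.3142 J
Friction loss: W_f = μ_k mg d = 0.5597 J
At Q: ½mv² + mgh₂ = mgh₁ − W_f
½mv² = 2.3142 − 0.5597 − 0.73986 = 1.0146 J
v = √(2 × 1.0146/0.114) = 4.219 m/s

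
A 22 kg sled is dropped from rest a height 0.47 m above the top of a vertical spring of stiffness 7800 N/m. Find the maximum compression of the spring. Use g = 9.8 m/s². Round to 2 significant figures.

Measuring PE from the top of the relaxed spring, at max compression the sled has dropped H + x with zero KE, so:
mg(H + x) = ½kx²
½(7800)x² − (22)(9.8)x − (22)(9.8)(0.47) = 0
3900x² − 215.6x − 101.3 = 0
x = [215.6 + √(46483 + 1.5808e+06)]/(2 × 3900) = 0.1912 m

x = 0.19 m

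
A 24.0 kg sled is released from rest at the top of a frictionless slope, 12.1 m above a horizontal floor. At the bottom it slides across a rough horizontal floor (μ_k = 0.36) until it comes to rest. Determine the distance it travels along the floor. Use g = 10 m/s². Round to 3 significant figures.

Energy bookkeeping (friction removes W_f = μ_k N d):
At rest all PE has been dissipated by friction: mgh = μ_k m g d
d = h/μ_k = 12.1/0.36 = 33.61 m

d = 33.6 m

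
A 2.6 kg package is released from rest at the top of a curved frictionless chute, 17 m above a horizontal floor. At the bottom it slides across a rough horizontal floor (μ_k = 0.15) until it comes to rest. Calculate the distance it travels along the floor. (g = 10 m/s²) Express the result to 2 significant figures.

d = 110 m

Applying the work–energy principle:
At rest all PE has been dissipated by friction: mgh = μ_k m g d
d = h/μ_k = 17/0.15 = 113.3 m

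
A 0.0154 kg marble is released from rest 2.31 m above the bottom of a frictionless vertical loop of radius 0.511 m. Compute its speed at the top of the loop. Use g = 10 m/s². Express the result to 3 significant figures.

v = 5.08 m/s

Energy conservation: mgh = ½mv_top² + mg(2r)
v_top² = 2g(h − 2r) = 2(10)(2.31 − 1.022) = 25.76
v_top = 5.075 m/s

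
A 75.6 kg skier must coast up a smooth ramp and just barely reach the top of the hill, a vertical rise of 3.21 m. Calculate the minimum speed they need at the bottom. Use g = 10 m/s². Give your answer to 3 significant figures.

At the top they are momentarily at rest, so all KE converts to PE: ½mv² = mgh
v = √(2gh) = √(2 × 10 × 3.21) = 8.012 m/s

v = 8.01 m/s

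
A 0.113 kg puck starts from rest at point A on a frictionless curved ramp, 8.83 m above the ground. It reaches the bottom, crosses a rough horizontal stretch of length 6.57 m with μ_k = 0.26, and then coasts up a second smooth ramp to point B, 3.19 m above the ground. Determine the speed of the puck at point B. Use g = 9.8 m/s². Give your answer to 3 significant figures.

v = 8.78 m/s

Energy at A: mgh₁ = (0.113)(9.8)(8.83) = 9.7783 J
Friction loss: W_f = μ_k mg d = 1.892 J
At B: ½mv² + mgh₂ = mgh₁ − W_f
½mv² = 9.7783 − 1.892 − 3.5326 = 4.3541 J
v = √(2 × 4.3541/0.113) = 8.779 m/s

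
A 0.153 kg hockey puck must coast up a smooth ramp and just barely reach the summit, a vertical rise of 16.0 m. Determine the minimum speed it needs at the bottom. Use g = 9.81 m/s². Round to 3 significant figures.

At the top it is momentarily at rest, so all KE converts to PE: ½mv² = mgh
v = √(2gh) = √(2 × 9.81 × 16.0) = 17.72 m/s

v = 17.7 m/s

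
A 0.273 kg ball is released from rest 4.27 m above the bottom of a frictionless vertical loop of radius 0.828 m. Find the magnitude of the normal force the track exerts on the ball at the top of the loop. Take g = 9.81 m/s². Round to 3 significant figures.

N = 14.2 N

Energy from release to top (height 2r): mgh = ½mv_top² + mg(2r)
v_top² = 2g(h − 2r) = 2(9.81)(4.27 − 1.656) = 51.287 m²/s²
At the top, both N and weight point toward the centre: N + mg = mv_top²/r
N = m(v_top²/r − g) = 0.273(51.287/0.828 − 9.81) = 14.23 N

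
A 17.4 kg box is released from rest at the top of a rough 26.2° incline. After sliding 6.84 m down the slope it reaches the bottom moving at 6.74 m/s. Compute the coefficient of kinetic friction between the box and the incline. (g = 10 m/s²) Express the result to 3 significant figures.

Energy balance down the incline: mg L sinθ − ½mv² = μ_k (mg cosθ) L
mgL sinθ = 525.46 J; ½mv² = 395.22 J
W_f = 525.46 − 395.22 = 130.2 J
μ_k = W_f/(mg cosθ · L) = 130.2/(156.1 × 6.84) = 0.1220

μ_k = 0.122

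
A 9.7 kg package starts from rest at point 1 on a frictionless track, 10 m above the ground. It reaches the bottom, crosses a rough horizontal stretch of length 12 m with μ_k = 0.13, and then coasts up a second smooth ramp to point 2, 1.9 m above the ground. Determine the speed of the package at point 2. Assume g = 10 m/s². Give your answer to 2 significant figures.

Energy at 1: mgh₁ = (9.7)(10)(10) = 970.00 J
Friction loss: W_f = μ_k mg d = 151.3 J
At 2: ½mv² + mgh₂ = mgh₁ − W_f
½mv² = 970.00 − 151.3 − 184.30 = 634.38 J
v = √(2 × 634.38/9.7) = 11.44 m/s

v = 11 m/s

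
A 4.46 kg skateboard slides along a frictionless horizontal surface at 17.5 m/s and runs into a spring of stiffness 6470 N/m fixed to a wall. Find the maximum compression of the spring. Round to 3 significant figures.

Conservation of energy between contact and max compression: ½mv² = ½kx²
x = v√(m/k) = 17.5 × √(4.46/6470) = 0.4595 m

x = 0.459 m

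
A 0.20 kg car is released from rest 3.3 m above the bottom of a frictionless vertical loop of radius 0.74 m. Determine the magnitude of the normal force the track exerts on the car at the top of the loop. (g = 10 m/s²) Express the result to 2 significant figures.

N = 7.8 N

Energy from release to top (height 2r): mgh = ½mv_top² + mg(2r)
v_top² = 2g(h − 2r) = 2(10)(3.3 − 1.480) = 36.400 m²/s²
At the top, both N and weight point toward the centre: N + mg = mv_top²/r
N = m(v_top²/r − g) = 0.20(36.400/0.74 − 10) = 7.838 N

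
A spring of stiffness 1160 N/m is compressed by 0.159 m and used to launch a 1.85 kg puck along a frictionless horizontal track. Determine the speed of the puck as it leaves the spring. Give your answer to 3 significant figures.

v = 3.98 m/s

Conservation of energy: ½kx² = ½mv²
v = x√(k/m) = 0.159 × √(1160/1.85) = 3.981 m/s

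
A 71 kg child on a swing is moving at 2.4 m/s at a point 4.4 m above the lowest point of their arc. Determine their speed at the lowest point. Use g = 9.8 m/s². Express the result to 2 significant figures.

v = 9.6 m/s

Equating total energy at the two states: ½mv₀² + mgh = ½mv²
The mass cancels from both sides.
v² = v₀² + 2gh = (2.4)² + 2(9.8)(4.4) = 92.000
v = √92.000 = 9.592 m/s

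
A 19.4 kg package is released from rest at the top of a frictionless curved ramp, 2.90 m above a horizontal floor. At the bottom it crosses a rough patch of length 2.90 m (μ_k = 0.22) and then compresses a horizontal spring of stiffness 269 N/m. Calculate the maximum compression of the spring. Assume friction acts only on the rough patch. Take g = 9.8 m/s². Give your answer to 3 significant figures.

x = 1.79 m

Initial energy: E₁ = mgh = (19.4)(9.8)(2.90) = 551.35 J
Friction removes W_f = μ_k mg d = (0.22)(19.4)(9.8)(2.90) = 121.3 J
Energy reaching the spring: E = 551.35 − 121.3 = 430.05 J
At max compression ½kx² = E ⇒ x = √(2E/k) = √(2 × 430.05/269) = 1.788 m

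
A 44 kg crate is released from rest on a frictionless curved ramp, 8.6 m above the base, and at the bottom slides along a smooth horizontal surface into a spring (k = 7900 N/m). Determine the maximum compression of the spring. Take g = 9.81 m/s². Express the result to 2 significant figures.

Energy conservation (no friction) from release to max compression: mgh = ½kx²
x = √(2mgh/k) = √(2 × 44 × 9.81 × 8.6 / 7900) = 0.9694 m

x = 0.97 m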